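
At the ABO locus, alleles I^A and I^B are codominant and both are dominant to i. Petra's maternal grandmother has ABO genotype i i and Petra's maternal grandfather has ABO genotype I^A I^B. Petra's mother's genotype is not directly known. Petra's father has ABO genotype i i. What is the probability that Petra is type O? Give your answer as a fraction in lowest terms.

Petra's mother's ABO genotype from i i × I^A I^B: 1/2 I^A i, 1/2 I^B i.
Crossing each possibility with the father i i and summing P(type O): 1/2·1/2 + 1/2·1/2 = 1/2.

1/2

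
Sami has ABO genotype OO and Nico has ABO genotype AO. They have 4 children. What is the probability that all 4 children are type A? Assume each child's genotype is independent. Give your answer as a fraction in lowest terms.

1/16

ABO cross OO × AO → 1/2 O, 1/2 A.
So P(type A) = 1/2 per child.
All 4 independent: (1/2)^4 = 1/16.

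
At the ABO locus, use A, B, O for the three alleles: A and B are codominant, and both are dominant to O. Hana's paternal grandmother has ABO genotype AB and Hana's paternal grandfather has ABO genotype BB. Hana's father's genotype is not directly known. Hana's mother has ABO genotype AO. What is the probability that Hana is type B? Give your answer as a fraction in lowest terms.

3/8

Hana's father's ABO genotype from AB × BB: 1/2 AB, 1/2 BB.
Crossing each possibility with the mother AO and summing P(type B): 1/2·1/4 + 1/2·1/2 = 3/8.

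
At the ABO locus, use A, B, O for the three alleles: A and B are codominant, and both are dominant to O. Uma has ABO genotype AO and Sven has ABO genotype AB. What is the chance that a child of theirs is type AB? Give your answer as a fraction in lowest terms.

ABO cross AO × AB → offspring phenotypes: 1/2 A, 1/4 B, 1/4 AB.
So P(type AB) = 1/4.

1/4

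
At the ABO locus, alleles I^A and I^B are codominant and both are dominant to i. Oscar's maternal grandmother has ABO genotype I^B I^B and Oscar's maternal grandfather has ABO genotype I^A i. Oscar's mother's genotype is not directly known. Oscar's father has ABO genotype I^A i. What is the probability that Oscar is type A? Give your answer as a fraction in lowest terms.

Oscar's mother's ABO genotype from I^B I^B × I^A i: 1/2 I^A I^B, 1/2 I^B i.
Crossing each possibility with the father I^A i and summing P(type A): 1/2·1/2 + 1/2·1/4 = 3/8.

3/8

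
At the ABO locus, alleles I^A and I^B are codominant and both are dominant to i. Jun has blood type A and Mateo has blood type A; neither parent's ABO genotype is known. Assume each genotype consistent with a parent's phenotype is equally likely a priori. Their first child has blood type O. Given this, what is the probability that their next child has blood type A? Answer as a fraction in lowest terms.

3/4

Possible genotypes: Jun ∈ {I^A I^A, I^A i}; Mateo ∈ {I^A I^A, I^A i}.
Weight each parental genotype pair by prior × P(type-O child):
  I^A i × I^A i: posterior weight 1; P(next child type A) = 3/4.
Weighted sum = 3/4.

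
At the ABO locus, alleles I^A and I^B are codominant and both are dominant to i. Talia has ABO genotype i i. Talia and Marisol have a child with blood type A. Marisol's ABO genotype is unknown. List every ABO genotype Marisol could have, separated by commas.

I^A I^A, I^A I^B, I^A i

For each candidate genotype of Marisol, check whether crossing it with i i can produce every observed child phenotype.
  I^A I^A → possible child types {A} ✓
  I^A I^B → possible child types {A, B} ✓
  I^A i → possible child types {O, A} ✓
  I^B I^B → possible child types {B} ✗
  I^B i → possible child types {O, B} ✗
  i i → possible child types {O} ✗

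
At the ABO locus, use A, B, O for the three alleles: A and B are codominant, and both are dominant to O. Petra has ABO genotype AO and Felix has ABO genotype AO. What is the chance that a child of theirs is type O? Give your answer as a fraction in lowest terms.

ABO cross AO × AO → offspring phenotypes: 1/4 O, 3/4 A.
So P(type O) = 1/4.

1/4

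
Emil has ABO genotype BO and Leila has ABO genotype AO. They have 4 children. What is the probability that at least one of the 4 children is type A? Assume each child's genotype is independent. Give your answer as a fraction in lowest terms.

ABO cross BO × AO → 1/4 O, 1/4 A, 1/4 B, 1/4 AB.
So P(type A) = 1/4 per child.
P(none) = (3/4)^4 = 81/256; P(at least one) = 1 − 81/256 = 175/256.

175/256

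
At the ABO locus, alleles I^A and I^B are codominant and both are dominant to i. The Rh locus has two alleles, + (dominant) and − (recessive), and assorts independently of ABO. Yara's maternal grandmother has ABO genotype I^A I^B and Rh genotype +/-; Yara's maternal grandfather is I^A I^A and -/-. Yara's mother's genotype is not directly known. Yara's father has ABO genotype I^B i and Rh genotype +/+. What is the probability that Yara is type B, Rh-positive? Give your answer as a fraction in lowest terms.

1/4

Yara's mother's ABO genotype from I^A I^B × I^A I^A: 1/2 I^A I^A, 1/2 I^A I^B.
Crossing each possibility with the father I^B i and summing P(type B): 1/2·0 + 1/2·1/2 = 1/4.
Similarly for Rh via the mother's Rh distribution: P(Rh+) = 1.
Independent loci: 1/4 × 1 = 1/4.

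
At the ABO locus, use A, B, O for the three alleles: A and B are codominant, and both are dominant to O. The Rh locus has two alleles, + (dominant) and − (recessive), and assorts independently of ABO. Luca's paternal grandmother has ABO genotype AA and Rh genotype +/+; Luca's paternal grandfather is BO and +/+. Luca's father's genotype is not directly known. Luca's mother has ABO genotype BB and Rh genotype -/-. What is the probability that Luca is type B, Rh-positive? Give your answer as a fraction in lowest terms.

1/2

Luca's father's ABO genotype from AA × BO: 1/2 AB, 1/2 AO.
Crossing each possibility with the mother BB and summing P(type B): 1/2·1/2 + 1/2·1/2 = 1/2.
Similarly for Rh via the father's Rh distribution: P(Rh+) = 1.
Independent loci: 1/2 × 1 = 1/2.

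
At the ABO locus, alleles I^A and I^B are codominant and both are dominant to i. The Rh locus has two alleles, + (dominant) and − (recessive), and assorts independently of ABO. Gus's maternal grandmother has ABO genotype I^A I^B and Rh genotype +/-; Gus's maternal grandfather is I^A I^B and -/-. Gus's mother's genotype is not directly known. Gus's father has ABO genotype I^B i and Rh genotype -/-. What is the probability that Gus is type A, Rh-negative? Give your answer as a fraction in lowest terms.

Gus's mother's ABO genotype from I^A I^B × I^A I^B: 1/4 I^A I^A, 1/2 I^A I^B, 1/4 I^B I^B.
Crossing each possibility with the father I^B i and summing P(type A): 1/4·1/2 + 1/2·1/4 + 1/4·0 = 1/4.
Similarly for Rh via the mother's Rh distribution: P(Rh-) = 3/4.
Independent loci: 1/4 × 3/4 = 3/16.

3/16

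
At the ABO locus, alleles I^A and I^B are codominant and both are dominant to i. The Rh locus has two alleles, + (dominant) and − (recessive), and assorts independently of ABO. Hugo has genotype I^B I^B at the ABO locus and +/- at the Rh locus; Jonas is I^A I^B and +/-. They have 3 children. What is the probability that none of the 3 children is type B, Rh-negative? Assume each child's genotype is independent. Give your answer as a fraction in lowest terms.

ABO cross I^B I^B × I^A I^B → 1/2 B, 1/2 AB.
Rh cross +/- × +/- → 3/4 Rh+, 1/4 Rh-; so P(type B, Rh-negative) = 1/2 × 1/4 = 1/8 per child.
P(not type B, Rh-negative) = 7/8 for one child; (7/8)^3 = 343/512.

343/512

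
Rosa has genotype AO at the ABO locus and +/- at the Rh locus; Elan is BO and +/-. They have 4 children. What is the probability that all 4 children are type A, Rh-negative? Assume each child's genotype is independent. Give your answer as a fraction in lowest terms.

ABO cross AO × BO → 1/4 O, 1/4 A, 1/4 B, 1/4 AB.
Rh cross +/- × +/- → 3/4 Rh+, 1/4 Rh-; so P(type A, Rh-negative) = 1/4 × 1/4 = 1/16 per child.
All 4 independent: (1/16)^4 = 1/65536.

1/65536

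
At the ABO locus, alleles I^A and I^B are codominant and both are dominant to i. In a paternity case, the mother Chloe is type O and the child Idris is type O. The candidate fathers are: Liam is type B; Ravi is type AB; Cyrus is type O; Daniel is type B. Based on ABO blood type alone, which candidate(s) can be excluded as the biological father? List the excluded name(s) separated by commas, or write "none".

Ravi

A candidate is excluded only if no genotype consistent with his phenotype could produce a type O child with a type O mother.
Ravi (type AB): no genotype consistent with that phenotype can produce a type-O child with a type-O mother.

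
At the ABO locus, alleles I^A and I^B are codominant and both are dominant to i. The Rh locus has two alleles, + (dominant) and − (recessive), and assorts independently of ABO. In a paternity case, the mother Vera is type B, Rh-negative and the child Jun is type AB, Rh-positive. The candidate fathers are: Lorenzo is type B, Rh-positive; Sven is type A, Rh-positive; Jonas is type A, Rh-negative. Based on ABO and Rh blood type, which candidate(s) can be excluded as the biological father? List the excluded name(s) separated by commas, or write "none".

A candidate is excluded only if no genotype consistent with his phenotype could produce a type AB, Rh-positive child with a type B, Rh-negative mother.
Lorenzo (type B, Rh+): no genotype consistent with that phenotype can produce a type-AB Rh+ child with a type-B mother.
Jonas (type A, Rh-): no genotype consistent with that phenotype can produce a type-AB Rh+ child with a type-B mother.

Lorenzo, Jonas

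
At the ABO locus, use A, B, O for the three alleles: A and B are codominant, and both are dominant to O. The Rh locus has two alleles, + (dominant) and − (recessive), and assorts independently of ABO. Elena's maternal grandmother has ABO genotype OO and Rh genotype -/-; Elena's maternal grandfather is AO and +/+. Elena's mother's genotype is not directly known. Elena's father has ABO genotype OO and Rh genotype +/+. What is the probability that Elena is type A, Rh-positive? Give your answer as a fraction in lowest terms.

1/4

Elena's mother's ABO genotype from OO × AO: 1/2 AO, 1/2 OO.
Crossing each possibility with the father OO and summing P(type A): 1/2·1/2 + 1/2·0 = 1/4.
Similarly for Rh via the mother's Rh distribution: P(Rh+) = 1.
Independent loci: 1/4 × 1 = 1/4.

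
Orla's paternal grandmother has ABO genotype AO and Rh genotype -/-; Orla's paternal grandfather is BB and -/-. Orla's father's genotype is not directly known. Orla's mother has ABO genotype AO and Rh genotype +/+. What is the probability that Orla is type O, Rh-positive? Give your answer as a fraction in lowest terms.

1/8

Orla's father's ABO genotype from AO × BB: 1/2 AB, 1/2 BO.
Crossing each possibility with the mother AO and summing P(type O): 1/2·0 + 1/2·1/4 = 1/8.
Similarly for Rh via the father's Rh distribution: P(Rh+) = 1.
Independent loci: 1/8 × 1 = 1/8.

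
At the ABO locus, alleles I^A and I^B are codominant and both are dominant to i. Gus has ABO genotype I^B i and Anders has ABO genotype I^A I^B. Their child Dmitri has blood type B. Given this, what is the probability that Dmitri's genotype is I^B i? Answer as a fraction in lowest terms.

Cross I^B i × I^A I^B → 1/4 I^A I^B, 1/4 I^A i, 1/4 I^B I^B, 1/4 I^B i.
Type-B genotypes among offspring: I^B I^B (1/4), I^B i (1/4); total 1/2.
P(I^B i | type B) = (1/4) / (1/2) = 1/2.

1/2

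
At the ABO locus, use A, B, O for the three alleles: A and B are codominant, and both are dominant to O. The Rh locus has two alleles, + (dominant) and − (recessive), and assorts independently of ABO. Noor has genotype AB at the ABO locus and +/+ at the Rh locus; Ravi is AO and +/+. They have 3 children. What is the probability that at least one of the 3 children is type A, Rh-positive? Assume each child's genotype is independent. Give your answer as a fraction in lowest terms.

ABO cross AB × AO → 1/2 A, 1/4 B, 1/4 AB.
Rh cross +/+ × +/+ → 1 Rh+; so P(type A, Rh-positive) = 1/2 × 1 = 1/2 per child.
P(none) = (1/2)^3 = 1/8; P(at least one) = 1 − 1/8 = 7/8.

7/8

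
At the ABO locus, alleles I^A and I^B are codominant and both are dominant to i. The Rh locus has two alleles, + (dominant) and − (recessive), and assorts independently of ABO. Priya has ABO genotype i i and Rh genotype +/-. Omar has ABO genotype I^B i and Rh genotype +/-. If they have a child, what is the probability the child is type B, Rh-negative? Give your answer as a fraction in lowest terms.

1/8

ABO cross i i × I^B i → offspring phenotypes: 1/2 O, 1/2 B.
Rh cross +/- × +/- → 3/4 Rh+, 1/4 Rh-.
Independent loci: P(type B, Rh-negative) = 1/2 × 1/4 = 1/8.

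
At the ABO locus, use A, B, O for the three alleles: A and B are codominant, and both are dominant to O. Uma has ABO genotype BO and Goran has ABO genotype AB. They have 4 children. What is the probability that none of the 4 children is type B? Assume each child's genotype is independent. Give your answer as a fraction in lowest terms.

1/16

ABO cross BO × AB → 1/4 A, 1/2 B, 1/4 AB.
So P(type B) = 1/2 per child.
P(not type B) = 1/2 for one child; (1/2)^4 = 1/16.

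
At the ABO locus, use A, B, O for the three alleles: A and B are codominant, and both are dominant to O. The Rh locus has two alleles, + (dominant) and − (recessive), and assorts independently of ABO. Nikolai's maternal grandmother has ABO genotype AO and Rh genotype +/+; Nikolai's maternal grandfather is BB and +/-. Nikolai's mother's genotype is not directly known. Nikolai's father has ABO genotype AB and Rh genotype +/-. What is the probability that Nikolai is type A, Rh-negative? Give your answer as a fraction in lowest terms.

1/32

Nikolai's mother's ABO genotype from AO × BB: 1/2 AB, 1/2 BO.
Crossing each possibility with the father AB and summing P(type A): 1/2·1/4 + 1/2·1/4 = 1/4.
Similarly for Rh via the mother's Rh distribution: P(Rh-) = 1/8.
Independent loci: 1/4 × 1/8 = 1/32.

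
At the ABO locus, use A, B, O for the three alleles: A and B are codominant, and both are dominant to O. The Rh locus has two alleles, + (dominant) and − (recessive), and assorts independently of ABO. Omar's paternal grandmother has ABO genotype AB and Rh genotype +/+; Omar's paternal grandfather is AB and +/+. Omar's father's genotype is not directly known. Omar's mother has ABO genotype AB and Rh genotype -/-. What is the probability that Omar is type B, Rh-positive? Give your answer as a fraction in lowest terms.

Omar's father's ABO genotype from AB × AB: 1/4 AA, 1/2 AB, 1/4 BB.
Crossing each possibility with the mother AB and summing P(type B): 1/4·0 + 1/2·1/4 + 1/4·1/2 = 1/4.
Similarly for Rh via the father's Rh distribution: P(Rh+) = 1.
Independent loci: 1/4 × 1 = 1/4.

1/4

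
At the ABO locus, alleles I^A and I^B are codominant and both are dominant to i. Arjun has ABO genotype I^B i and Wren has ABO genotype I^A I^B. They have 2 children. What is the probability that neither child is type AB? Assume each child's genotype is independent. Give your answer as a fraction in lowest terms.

9/16

ABO cross I^B i × I^A I^B → 1/4 A, 1/2 B, 1/4 AB.
So P(type AB) = 1/4 per child.
P(not type AB) = 3/4 for one child; (3/4)^2 = 9/16.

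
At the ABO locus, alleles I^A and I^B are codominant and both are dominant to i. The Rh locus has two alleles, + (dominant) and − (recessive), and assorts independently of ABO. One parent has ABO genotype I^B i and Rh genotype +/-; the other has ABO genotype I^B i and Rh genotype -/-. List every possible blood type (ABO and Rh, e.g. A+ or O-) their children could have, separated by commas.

O+, O-, B+, B-

Gametes from I^B i × I^B i give offspring ABO genotypes I^B I^B, I^B i, i i, i.e. phenotypes O, B.
Rh cross +/- × -/- → phenotypes Rh+, Rh-.
Combining independently: O+, O-, B+, B-.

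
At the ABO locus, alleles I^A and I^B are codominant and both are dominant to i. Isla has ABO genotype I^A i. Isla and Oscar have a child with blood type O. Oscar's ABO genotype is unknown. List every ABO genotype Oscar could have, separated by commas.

I^A i, I^B i, i i

For each candidate genotype of Oscar, check whether crossing it with I^A i can produce every observed child phenotype.
  I^A I^A → possible child types {A} ✗
  I^A I^B → possible child types {A, B, AB} ✗
  I^A i → possible child types {O, A} ✓
  I^B I^B → possible child types {B, AB} ✗
  I^B i → possible child types {O, A, B, AB} ✓
  i i → possible child types {O, A} ✓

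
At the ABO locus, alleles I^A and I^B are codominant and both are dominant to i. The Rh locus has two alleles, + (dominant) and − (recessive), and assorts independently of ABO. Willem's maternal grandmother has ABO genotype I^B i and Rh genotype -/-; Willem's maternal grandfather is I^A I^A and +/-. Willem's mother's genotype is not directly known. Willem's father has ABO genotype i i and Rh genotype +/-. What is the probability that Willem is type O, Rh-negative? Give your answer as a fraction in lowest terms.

3/32

Willem's mother's ABO genotype from I^B i × I^A I^A: 1/2 I^A I^B, 1/2 I^A i.
Crossing each possibility with the father i i and summing P(type O): 1/2·0 + 1/2·1/2 = 1/4.
Similarly for Rh via the mother's Rh distribution: P(Rh-) = 3/8.
Independent loci: 1/4 × 3/8 = 3/32.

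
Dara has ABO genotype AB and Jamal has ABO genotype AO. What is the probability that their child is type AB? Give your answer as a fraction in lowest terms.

ABO cross AB × AO → offspring phenotypes: 1/2 A, 1/4 B, 1/4 AB.
So P(type AB) = 1/4.

1/4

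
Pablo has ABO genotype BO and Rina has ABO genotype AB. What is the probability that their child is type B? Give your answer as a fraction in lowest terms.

ABO cross BO × AB → offspring phenotypes: 1/4 A, 1/2 B, 1/4 AB.
So P(type B) = 1/2.

1/2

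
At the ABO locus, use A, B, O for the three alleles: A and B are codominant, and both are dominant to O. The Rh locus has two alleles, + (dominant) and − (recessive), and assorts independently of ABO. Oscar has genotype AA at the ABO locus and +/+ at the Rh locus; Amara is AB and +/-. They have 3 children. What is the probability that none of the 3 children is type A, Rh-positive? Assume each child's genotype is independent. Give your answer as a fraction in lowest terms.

ABO cross AA × AB → 1/2 A, 1/2 AB.
Rh cross +/+ × +/- → 1 Rh+; so P(type A, Rh-positive) = 1/2 × 1 = 1/2 per child.
P(not type A, Rh-positive) = 1/2 for one child; (1/2)^3 = 1/8.

1/8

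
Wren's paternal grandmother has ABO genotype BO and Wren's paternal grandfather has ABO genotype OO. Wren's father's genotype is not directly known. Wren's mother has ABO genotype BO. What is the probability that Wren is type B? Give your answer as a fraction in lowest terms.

Wren's father's ABO genotype from BO × OO: 1/2 BO, 1/2 OO.
Crossing each possibility with the mother BO and summing P(type B): 1/2·3/4 + 1/2·1/2 = 5/8.

5/8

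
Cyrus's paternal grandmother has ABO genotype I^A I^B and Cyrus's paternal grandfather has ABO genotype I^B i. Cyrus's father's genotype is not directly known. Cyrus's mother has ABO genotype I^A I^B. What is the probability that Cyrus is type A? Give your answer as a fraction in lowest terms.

Cyrus's father's ABO genotype from I^A I^B × I^B i: 1/4 I^A I^B, 1/4 I^A i, 1/4 I^B I^B, 1/4 I^B i.
Crossing each possibility with the mother I^A I^B and summing P(type A): 1/4·1/4 + 1/4·1/2 + 1/4·0 + 1/4·1/4 = 1/4.

1/4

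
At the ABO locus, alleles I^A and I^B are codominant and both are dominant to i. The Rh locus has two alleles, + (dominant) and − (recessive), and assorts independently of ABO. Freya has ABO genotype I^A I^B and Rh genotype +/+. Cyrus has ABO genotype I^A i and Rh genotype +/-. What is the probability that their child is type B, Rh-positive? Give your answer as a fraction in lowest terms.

1/4

ABO cross I^A I^B × I^A i → offspring phenotypes: 1/2 A, 1/4 B, 1/4 AB.
Rh cross +/+ × +/- → 1 Rh+.
Independent loci: P(type B, Rh-positive) = 1/4 × 1 = 1/4.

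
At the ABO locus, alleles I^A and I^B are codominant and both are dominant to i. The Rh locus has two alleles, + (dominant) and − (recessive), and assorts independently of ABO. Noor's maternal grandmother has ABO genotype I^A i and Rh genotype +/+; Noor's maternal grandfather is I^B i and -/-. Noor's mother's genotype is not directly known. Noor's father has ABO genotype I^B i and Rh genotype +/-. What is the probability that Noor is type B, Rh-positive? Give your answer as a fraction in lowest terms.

3/8

Noor's mother's ABO genotype from I^A i × I^B i: 1/4 I^A I^B, 1/4 I^A i, 1/4 I^B i, 1/4 i i.
Crossing each possibility with the father I^B i and summing P(type B): 1/4·1/2 + 1/4·1/4 + 1/4·3/4 + 1/4·1/2 = 1/2.
Similarly for Rh via the mother's Rh distribution: P(Rh+) = 3/4.
Independent loci: 1/2 × 3/4 = 3/8.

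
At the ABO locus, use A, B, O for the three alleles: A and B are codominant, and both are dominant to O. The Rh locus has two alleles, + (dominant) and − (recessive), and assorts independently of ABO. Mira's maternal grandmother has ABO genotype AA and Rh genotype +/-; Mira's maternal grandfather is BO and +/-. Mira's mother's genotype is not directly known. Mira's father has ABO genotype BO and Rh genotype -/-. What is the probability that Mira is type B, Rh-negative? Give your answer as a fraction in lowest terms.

3/16

Mira's mother's ABO genotype from AA × BO: 1/2 AB, 1/2 AO.
Crossing each possibility with the father BO and summing P(type B): 1/2·1/2 + 1/2·1/4 = 3/8.
Similarly for Rh via the mother's Rh distribution: P(Rh-) = 1/2.
Independent loci: 3/8 × 1/2 = 3/16.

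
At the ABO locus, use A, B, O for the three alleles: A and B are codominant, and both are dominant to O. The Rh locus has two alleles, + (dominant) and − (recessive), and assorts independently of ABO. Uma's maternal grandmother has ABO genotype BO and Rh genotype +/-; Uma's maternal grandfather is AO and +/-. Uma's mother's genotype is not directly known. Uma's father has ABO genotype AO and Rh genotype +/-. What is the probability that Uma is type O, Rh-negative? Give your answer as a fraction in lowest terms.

Uma's mother's ABO genotype from BO × AO: 1/4 AB, 1/4 AO, 1/4 BO, 1/4 OO.
Crossing each possibility with the father AO and summing P(type O): 1/4·0 + 1/4·1/4 + 1/4·1/4 + 1/4·1/2 = 1/4.
Similarly for Rh via the mother's Rh distribution: P(Rh-) = 1/4.
Independent loci: 1/4 × 1/4 = 1/16.

1/16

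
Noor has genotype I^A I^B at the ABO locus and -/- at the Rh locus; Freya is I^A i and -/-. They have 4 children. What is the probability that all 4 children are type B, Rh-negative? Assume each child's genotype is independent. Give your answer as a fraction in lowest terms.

ABO cross I^A I^B × I^A i → 1/2 A, 1/4 B, 1/4 AB.
Rh cross -/- × -/- → 1 Rh-; so P(type B, Rh-negative) = 1/4 × 1 = 1/4 per child.
All 4 independent: (1/4)^4 = 1/256.

1/256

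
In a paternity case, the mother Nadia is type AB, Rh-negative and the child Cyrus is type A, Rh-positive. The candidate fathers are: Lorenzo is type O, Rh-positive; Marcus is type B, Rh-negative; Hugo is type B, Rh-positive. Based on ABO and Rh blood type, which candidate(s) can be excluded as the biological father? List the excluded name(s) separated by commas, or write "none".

A candidate is excluded only if no genotype consistent with his phenotype could produce a type A, Rh-positive child with a type AB, Rh-negative mother.
Marcus (type B, Rh-): no genotype consistent with that phenotype can produce a type-A Rh+ child with a type-AB mother.

Marcus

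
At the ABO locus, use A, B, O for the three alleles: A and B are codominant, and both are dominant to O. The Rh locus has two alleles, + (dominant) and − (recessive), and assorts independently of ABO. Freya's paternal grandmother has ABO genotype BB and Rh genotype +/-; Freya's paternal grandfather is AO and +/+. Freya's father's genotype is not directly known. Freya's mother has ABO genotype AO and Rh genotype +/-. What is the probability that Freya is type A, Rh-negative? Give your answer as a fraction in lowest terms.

3/64

Freya's father's ABO genotype from BB × AO: 1/2 AB, 1/2 BO.
Crossing each possibility with the mother AO and summing P(type A): 1/2·1/2 + 1/2·1/4 = 3/8.
Similarly for Rh via the father's Rh distribution: P(Rh-) = 1/8.
Independent loci: 3/8 × 1/8 = 3/64.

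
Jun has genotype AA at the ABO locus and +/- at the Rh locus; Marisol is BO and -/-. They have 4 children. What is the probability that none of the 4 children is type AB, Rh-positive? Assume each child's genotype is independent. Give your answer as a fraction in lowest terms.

ABO cross AA × BO → 1/2 A, 1/2 AB.
Rh cross +/- × -/- → 1/2 Rh+, 1/2 Rh-; so P(type AB, Rh-positive) = 1/2 × 1/2 = 1/4 per child.
P(not type AB, Rh-positive) = 3/4 for one child; (3/4)^4 = 81/256.

81/256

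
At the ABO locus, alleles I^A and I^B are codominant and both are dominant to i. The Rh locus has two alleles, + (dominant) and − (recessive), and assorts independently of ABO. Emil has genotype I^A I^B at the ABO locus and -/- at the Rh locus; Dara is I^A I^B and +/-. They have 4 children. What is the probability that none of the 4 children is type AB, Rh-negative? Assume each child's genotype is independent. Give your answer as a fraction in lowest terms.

ABO cross I^A I^B × I^A I^B → 1/4 A, 1/4 B, 1/2 AB.
Rh cross -/- × +/- → 1/2 Rh+, 1/2 Rh-; so P(type AB, Rh-negative) = 1/2 × 1/2 = 1/4 per child.
P(not type AB, Rh-negative) = 3/4 for one child; (3/4)^4 = 81/256.

81/256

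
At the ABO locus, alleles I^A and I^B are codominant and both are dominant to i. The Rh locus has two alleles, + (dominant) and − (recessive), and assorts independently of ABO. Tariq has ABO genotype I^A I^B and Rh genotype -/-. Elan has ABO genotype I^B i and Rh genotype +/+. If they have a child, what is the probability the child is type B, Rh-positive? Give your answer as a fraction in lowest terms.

ABO cross I^A I^B × I^B i → offspring phenotypes: 1/4 A, 1/2 B, 1/4 AB.
Rh cross -/- × +/+ → 1 Rh+.
Independent loci: P(type B, Rh-positive) = 1/2 × 1 = 1/2.

1/2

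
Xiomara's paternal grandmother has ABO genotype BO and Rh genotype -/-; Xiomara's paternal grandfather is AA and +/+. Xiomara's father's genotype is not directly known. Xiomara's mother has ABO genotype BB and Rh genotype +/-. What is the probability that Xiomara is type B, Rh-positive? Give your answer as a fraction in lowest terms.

Xiomara's father's ABO genotype from BO × AA: 1/2 AB, 1/2 AO.
Crossing each possibility with the mother BB and summing P(type B): 1/2·1/2 + 1/2·1/2 = 1/2.
Similarly for Rh via the father's Rh distribution: P(Rh+) = 3/4.
Independent loci: 1/2 × 3/4 = 3/8.

3/8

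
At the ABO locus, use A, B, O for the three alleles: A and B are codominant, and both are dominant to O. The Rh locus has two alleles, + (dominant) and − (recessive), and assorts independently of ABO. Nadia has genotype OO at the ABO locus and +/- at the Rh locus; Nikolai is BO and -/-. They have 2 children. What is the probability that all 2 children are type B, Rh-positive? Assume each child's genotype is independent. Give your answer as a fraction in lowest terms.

1/16

ABO cross OO × BO → 1/2 O, 1/2 B.
Rh cross +/- × -/- → 1/2 Rh+, 1/2 Rh-; so P(type B, Rh-positive) = 1/2 × 1/2 = 1/4 per child.
All 2 independent: (1/4)^2 = 1/16.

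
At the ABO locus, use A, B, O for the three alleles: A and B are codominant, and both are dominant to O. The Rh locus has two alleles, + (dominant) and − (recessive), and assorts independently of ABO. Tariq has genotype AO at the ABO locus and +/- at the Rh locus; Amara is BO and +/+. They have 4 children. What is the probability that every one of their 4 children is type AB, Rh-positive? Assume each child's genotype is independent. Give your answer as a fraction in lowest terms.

1/256

ABO cross AO × BO → 1/4 O, 1/4 A, 1/4 B, 1/4 AB.
Rh cross +/- × +/+ → 1 Rh+; so P(type AB, Rh-positive) = 1/4 × 1 = 1/4 per child.
All 4 independent: (1/4)^4 = 1/256.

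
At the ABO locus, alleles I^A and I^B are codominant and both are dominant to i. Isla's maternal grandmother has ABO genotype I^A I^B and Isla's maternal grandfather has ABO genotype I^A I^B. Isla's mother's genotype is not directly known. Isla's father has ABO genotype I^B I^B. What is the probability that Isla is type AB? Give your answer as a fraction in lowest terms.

Isla's mother's ABO genotype from I^A I^B × I^A I^B: 1/4 I^A I^A, 1/2 I^A I^B, 1/4 I^B I^B.
Crossing each possibility with the father I^B I^B and summing P(type AB): 1/4·1 + 1/2·1/2 + 1/4·0 = 1/2.

1/2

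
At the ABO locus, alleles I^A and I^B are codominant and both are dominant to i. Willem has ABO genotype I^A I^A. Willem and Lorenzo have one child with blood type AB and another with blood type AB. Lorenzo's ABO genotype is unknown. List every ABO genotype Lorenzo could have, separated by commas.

For each candidate genotype of Lorenzo, check whether crossing it with I^A I^A can produce every observed child phenotype.
  I^A I^A → possible child types {A} ✗
  I^A I^B → possible child types {A, AB} ✓
  I^A i → possible child types {A} ✗
  I^B I^B → possible child types {AB} ✓
  I^B i → possible child types {A, AB} ✓
  i i → possible child types {A} ✗

I^A I^B, I^B I^B, I^B i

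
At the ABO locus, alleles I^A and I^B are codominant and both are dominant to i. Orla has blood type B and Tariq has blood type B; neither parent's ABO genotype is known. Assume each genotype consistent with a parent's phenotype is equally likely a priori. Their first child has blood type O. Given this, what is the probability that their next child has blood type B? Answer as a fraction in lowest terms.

3/4

Possible genotypes: Orla ∈ {I^B I^B, I^B i}; Tariq ∈ {I^B I^B, I^B i}.
Weight each parental genotype pair by prior × P(type-O child):
  I^B i × I^B i: posterior weight 1; P(next child type B) = 3/4.
Weighted sum = 3/4.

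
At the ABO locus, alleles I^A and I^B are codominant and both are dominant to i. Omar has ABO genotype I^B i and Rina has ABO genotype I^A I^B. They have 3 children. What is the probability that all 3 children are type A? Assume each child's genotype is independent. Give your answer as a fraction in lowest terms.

ABO cross I^B i × I^A I^B → 1/4 A, 1/2 B, 1/4 AB.
So P(type A) = 1/4 per child.
All 3 independent: (1/4)^3 = 1/64.

1/64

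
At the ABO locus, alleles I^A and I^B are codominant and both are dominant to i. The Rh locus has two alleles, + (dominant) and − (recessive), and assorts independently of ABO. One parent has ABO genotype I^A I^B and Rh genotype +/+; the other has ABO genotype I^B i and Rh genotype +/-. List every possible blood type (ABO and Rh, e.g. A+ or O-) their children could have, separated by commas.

Gametes from I^A I^B × I^B i give offspring ABO genotypes I^A I^B, I^A i, I^B I^B, I^B i, i.e. phenotypes A, B, AB.
Rh cross +/+ × +/- → phenotypes Rh+.
Combining independently: A+, B+, AB+.

A+, B+, AB+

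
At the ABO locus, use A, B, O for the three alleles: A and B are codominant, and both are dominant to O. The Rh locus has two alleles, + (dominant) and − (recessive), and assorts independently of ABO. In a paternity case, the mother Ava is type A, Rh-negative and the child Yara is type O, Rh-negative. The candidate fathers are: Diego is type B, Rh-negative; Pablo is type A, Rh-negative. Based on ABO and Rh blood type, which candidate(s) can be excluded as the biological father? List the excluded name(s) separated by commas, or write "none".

A candidate is excluded only if no genotype consistent with his phenotype could produce a type O, Rh-negative child with a type A, Rh-negative mother.
Every candidate has at least one consistent genotype combination, so none can be excluded.

none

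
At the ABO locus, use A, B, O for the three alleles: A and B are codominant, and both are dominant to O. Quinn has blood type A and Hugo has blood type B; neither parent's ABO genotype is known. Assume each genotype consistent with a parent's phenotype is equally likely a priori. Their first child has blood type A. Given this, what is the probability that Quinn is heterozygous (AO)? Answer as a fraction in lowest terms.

1/3

Possible genotypes: Quinn ∈ {AA, AO}; Hugo ∈ {BB, BO}.
Weight each parental genotype pair by prior × P(type-A child):
  AA × BO: posterior weight 2/3.
  AO × BO: posterior weight 1/3.
Sum the posterior weight over pairs where Quinn is AO: 1/3.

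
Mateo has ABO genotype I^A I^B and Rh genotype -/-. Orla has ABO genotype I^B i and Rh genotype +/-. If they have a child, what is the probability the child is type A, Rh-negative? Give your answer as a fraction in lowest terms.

1/8

ABO cross I^A I^B × I^B i → offspring phenotypes: 1/4 A, 1/2 B, 1/4 AB.
Rh cross -/- × +/- → 1/2 Rh+, 1/2 Rh-.
Independent loci: P(type A, Rh-negative) = 1/4 × 1/2 = 1/8.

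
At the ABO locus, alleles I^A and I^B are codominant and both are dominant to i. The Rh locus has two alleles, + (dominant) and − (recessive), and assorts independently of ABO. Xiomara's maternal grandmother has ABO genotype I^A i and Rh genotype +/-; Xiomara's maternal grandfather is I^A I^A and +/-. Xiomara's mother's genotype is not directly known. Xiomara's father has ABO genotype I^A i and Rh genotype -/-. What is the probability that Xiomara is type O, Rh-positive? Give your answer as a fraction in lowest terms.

Xiomara's mother's ABO genotype from I^A i × I^A I^A: 1/2 I^A I^A, 1/2 I^A i.
Crossing each possibility with the father I^A i and summing P(type O): 1/2·0 + 1/2·1/4 = 1/8.
Similarly for Rh via the mother's Rh distribution: P(Rh+) = 1/2.
Independent loci: 1/8 × 1/2 = 1/16.

1/16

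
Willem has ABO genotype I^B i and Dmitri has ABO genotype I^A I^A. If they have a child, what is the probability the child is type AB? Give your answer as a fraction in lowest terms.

1/2

ABO cross I^B i × I^A I^A → offspring phenotypes: 1/2 A, 1/2 AB.
So P(type AB) = 1/2.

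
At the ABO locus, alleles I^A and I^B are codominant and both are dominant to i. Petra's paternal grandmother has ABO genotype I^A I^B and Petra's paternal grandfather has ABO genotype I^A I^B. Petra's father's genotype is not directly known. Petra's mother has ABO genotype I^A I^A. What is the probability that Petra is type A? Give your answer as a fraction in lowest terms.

1/2

Petra's father's ABO genotype from I^A I^B × I^A I^B: 1/4 I^A I^A, 1/2 I^A I^B, 1/4 I^B I^B.
Crossing each possibility with the mother I^A I^A and summing P(type A): 1/4·1 + 1/2·1/2 + 1/4·0 = 1/2.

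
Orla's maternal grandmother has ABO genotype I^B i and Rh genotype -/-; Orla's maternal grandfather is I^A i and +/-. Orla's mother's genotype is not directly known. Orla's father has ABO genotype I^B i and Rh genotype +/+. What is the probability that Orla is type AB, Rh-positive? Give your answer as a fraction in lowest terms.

Orla's mother's ABO genotype from I^B i × I^A i: 1/4 I^A I^B, 1/4 I^A i, 1/4 I^B i, 1/4 i i.
Crossing each possibility with the father I^B i and summing P(type AB): 1/4·1/4 + 1/4·1/4 + 1/4·0 + 1/4·0 = 1/8.
Similarly for Rh via the mother's Rh distribution: P(Rh+) = 1.
Independent loci: 1/8 × 1 = 1/8.

1/8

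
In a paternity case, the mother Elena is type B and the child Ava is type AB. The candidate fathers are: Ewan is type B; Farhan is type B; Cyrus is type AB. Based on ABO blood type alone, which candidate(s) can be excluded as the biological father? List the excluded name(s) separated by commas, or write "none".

Ewan, Farhan

A candidate is excluded only if no genotype consistent with his phenotype could produce a type AB child with a type B mother.
Ewan (type B): no genotype consistent with that phenotype can produce a type-AB child with a type-B mother.
Farhan (type B): no genotype consistent with that phenotype can produce a type-AB child with a type-B mother.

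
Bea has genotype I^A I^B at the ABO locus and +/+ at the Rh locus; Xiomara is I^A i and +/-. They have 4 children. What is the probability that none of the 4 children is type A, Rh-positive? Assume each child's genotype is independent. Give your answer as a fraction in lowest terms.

1/16

ABO cross I^A I^B × I^A i → 1/2 A, 1/4 B, 1/4 AB.
Rh cross +/+ × +/- → 1 Rh+; so P(type A, Rh-positive) = 1/2 × 1 = 1/2 per child.
P(not type A, Rh-positive) = 1/2 for one child; (1/2)^4 = 1/16.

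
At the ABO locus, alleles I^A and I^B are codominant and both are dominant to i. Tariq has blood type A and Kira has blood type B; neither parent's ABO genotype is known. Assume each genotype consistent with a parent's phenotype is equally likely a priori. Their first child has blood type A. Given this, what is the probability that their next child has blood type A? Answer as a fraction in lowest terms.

5/12

Possible genotypes: Tariq ∈ {I^A I^A, I^A i}; Kira ∈ {I^B I^B, I^B i}.
Weight each parental genotype pair by prior × P(type-A child):
  I^A I^A × I^B i: posterior weight 2/3; P(next child type A) = 1/2.
  I^A i × I^B i: posterior weight 1/3; P(next child type A) = 1/4.
Weighted sum = 5/12.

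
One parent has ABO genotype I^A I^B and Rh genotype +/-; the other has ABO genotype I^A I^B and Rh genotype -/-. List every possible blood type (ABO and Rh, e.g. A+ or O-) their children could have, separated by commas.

A+, A-, B+, B-, AB+, AB-

Gametes from I^A I^B × I^A I^B give offspring ABO genotypes I^A I^A, I^A I^B, I^B I^B, i.e. phenotypes A, B, AB.
Rh cross +/- × -/- → phenotypes Rh+, Rh-.
Combining independently: A+, A-, B+, B-, AB+, AB-.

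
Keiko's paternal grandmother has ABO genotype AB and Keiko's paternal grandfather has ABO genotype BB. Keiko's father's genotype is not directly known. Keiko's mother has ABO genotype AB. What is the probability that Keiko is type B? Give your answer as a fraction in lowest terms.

3/8

Keiko's father's ABO genotype from AB × BB: 1/2 AB, 1/2 BB.
Crossing each possibility with the mother AB and summing P(type B): 1/2·1/4 + 1/2·1/2 = 3/8.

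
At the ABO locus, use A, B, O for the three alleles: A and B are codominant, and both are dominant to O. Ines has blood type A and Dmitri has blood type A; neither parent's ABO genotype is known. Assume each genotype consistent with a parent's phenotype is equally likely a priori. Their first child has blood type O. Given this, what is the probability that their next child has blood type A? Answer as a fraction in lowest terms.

Possible genotypes: Ines ∈ {AA, AO}; Dmitri ∈ {AA, AO}.
Weight each parental genotype pair by prior × P(type-O child):
  AO × AO: posterior weight 1; P(next child type A) = 3/4.
Weighted sum = 3/4.

3/4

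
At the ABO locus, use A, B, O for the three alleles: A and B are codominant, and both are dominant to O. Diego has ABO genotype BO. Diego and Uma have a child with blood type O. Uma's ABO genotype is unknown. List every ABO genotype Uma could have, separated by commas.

AO, BO, OO

For each candidate genotype of Uma, check whether crossing it with BO can produce every observed child phenotype.
  AA → possible child types {A, AB} ✗
  AB → possible child types {A, B, AB} ✗
  AO → possible child types {O, A, B, AB} ✓
  BB → possible child types {B} ✗
  BO → possible child types {O, B} ✓
  OO → possible child types {O, B} ✓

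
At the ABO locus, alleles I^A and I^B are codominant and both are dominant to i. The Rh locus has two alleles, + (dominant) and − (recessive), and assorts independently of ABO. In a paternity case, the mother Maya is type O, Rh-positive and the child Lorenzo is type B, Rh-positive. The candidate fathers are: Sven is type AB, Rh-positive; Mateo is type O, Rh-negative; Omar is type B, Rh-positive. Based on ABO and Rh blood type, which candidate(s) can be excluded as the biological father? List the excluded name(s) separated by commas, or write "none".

A candidate is excluded only if no genotype consistent with his phenotype could produce a type B, Rh-positive child with a type O, Rh-positive mother.
Mateo (type O, Rh-): no genotype consistent with that phenotype can produce a type-B Rh+ child with a type-O mother.

Mateo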